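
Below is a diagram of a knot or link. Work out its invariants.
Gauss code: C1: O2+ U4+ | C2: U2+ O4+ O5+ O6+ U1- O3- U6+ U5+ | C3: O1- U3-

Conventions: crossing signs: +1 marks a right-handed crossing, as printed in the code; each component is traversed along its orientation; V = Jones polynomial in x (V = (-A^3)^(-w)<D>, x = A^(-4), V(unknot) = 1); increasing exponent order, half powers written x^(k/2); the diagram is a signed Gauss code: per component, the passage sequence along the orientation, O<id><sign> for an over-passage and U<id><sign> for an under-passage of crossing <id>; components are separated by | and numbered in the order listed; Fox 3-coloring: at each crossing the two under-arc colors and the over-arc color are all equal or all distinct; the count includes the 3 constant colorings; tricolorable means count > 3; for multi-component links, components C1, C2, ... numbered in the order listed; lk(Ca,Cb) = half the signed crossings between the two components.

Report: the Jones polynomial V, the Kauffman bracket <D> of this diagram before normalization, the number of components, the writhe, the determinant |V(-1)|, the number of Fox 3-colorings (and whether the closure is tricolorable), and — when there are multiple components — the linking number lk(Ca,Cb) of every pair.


Jones polynomial: V(x) = x^-2 + 2 + x^2
<D> = A^-2 + 2A^6 + A^14; writhe +2
components 3, writhe +2 (6 crossings)
linking number lk(C1,C2) = +1
lk(C1,C3): 0
lk(C2,C3) = -1
3-colorings: 3 of 3^6, det 4 — not tricolorable
note: the 3 component pairs carry total linking 0


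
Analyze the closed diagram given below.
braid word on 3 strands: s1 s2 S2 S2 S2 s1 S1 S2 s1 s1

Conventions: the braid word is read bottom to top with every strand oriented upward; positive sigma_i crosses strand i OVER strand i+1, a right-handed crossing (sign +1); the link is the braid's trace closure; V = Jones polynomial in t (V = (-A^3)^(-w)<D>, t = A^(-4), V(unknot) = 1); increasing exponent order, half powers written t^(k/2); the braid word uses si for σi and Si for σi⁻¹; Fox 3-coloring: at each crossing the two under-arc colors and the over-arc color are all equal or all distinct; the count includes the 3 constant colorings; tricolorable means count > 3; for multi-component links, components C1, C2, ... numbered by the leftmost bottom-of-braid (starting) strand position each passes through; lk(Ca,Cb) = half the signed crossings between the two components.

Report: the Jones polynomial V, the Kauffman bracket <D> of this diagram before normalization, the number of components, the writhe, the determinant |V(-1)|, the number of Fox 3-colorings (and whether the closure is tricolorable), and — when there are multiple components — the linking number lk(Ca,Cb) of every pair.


V = -t^-3 + t^-2 - t^-1 + 3 - t + t^2 - t^3
<D> = -A^-12 + A^-8 - A^-4 + 3 - A^4 + A^8 - A^12 (w = 0)
1 component over 10 crossings, w = 0
27 Fox colorings among 3^10, |V(-1)| = 9: tricolorable
why: the span of V is 6, forcing >= 6 crossings in any diagram


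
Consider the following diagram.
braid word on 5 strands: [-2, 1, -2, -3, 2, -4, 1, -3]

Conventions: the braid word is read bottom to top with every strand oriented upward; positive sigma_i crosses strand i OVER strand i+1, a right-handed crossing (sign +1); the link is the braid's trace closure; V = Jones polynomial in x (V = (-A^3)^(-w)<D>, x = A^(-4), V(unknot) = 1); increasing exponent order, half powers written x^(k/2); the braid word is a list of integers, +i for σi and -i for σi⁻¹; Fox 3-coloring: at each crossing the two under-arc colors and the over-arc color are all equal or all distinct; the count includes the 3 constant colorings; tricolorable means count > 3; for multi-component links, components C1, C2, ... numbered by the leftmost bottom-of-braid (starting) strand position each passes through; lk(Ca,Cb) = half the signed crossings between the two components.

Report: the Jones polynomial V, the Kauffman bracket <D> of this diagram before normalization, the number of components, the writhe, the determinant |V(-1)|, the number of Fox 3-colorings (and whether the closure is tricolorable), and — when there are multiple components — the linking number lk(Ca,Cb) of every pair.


V = x^-4 - x^-3 + x^-2 - 2x^-1 + 2 - x + x^2
<D> = A^-14 - A^-10 + 2A^-6 - 2A^-2 + A^2 - A^6 + A^10 (w = -2)
1 component over 8 crossings, w = -2
9 Fox colorings among 3^8, |V(-1)| = 9: tricolorable
why: |V(-1)| = 9: so tricolorable, since 3 divides 9


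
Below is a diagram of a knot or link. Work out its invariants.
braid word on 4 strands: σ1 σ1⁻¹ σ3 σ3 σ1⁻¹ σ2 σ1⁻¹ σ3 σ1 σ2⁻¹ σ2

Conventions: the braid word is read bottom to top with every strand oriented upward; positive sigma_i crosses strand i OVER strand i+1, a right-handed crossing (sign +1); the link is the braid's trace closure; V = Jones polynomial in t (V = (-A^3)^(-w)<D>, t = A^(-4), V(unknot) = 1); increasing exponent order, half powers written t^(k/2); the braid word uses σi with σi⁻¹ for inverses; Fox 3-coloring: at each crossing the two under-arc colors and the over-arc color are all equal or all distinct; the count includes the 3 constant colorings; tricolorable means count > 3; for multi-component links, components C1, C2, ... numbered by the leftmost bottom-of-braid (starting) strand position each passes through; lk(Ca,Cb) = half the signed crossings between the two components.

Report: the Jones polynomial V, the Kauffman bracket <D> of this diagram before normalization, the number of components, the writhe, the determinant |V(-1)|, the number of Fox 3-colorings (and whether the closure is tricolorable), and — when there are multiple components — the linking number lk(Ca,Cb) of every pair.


V = t + t^3 - t^4
<D> = A^-7 - A^-3 - A^5 (w = +3)
1 component over 11 crossings, w = +3
9 Fox colorings among 3^11, |V(-1)| = 3: tricolorable
why: the word shrinks to σ3 σ3 σ1⁻¹ σ2 σ1⁻¹ σ3 σ1 after cancelling


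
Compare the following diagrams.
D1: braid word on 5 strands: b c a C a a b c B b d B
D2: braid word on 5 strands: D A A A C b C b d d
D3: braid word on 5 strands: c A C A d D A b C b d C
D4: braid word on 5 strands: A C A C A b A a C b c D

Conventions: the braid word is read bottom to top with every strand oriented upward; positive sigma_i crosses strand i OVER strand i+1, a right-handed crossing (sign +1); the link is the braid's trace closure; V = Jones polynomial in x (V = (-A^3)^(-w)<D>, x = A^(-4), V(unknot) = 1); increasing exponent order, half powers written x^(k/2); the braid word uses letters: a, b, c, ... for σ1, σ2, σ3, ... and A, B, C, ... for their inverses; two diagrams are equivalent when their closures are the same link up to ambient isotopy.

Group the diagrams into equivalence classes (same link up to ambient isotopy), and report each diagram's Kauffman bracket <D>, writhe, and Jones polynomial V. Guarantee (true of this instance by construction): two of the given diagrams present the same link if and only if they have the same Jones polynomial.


grouping into links: {D1} | {D2, D3, D4}
V(D1) = x + x^3 - x^4  (w +6, c 12, <D> = -A^2 + A^6 + A^14)
V(D2) = -x^-6 + 2x^-5 - 2x^-4 + 3x^-3 - 3x^-2 + 2x^-1 - 1 + x  (w -2, c 10, <D> = A^-10 - A^-6 + 2A^-2 - 3A^2 + 3A^6 - 2A^10 + 2A^14 - A^18)
D3 (bracket A^-10 - A^-6 + 2A^-2 - 3A^2 + 3A^6 - 2A^10 + 2A^14 - A^18; 12 crossings at w = -2): V = -x^-6 + 2x^-5 - 2x^-4 + 3x^-3 - 3x^-2 + 2x^-1 - 1 + x
V(D4) = -x^-6 + 2x^-5 - 2x^-4 + 3x^-3 - 3x^-2 + 2x^-1 - 1 + x  [12 crossings, <D> = A^-16 - A^-12 + 2A^-8 - 3A^-4 + 3 - 2A^4 + 2A^8 - A^12, w = -4]
why: V(x) takes 2 values over 4 diagrams, fixing the grouping


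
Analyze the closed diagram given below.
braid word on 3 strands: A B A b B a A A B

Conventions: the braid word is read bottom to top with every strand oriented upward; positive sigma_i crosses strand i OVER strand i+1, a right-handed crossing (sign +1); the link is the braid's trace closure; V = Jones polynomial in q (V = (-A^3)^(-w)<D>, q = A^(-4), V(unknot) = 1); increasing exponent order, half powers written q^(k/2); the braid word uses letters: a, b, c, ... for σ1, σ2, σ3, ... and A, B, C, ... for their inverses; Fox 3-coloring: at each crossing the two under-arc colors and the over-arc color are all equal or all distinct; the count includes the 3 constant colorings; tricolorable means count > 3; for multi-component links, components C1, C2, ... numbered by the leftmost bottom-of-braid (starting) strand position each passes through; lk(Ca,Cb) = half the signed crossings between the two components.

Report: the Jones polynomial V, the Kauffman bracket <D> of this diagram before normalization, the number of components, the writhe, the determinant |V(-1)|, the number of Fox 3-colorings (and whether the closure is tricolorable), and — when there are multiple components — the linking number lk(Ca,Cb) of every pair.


Jones polynomial: V(q) = -q^(-11/2) + q^(-9/2) - q^(-7/2) - q^(-3/2)
<D> = A^-9 + A^-1 - A^3 + A^7; writhe -5
components 2, writhe -5 (9 crossings)
linking number lk(C1,C2) = -2
3-colorings: 3 of 3^9, det 4 — not tricolorable
note: the word shrinks to σ1⁻¹ σ2⁻¹ σ1⁻¹ σ1⁻¹ σ2⁻¹ after cancelling


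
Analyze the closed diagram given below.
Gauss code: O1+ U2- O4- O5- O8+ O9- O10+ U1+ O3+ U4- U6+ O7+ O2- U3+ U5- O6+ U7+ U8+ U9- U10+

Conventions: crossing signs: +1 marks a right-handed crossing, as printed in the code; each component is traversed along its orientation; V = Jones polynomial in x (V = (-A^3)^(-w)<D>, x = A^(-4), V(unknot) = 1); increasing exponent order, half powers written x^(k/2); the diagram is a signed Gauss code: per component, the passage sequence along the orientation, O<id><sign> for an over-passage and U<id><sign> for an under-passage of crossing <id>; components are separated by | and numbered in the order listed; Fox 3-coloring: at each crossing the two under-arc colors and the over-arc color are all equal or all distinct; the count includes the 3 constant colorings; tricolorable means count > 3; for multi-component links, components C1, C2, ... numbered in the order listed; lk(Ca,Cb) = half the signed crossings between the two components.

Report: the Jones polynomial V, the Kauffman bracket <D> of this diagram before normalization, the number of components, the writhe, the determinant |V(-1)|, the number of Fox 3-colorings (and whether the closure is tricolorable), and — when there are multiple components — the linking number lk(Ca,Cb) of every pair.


Jones polynomial: V(x) = x^-1 - 1 + 2x - 2x^2 + 2x^3 - 2x^4 + x^5
<D> = A^-14 - 2A^-10 + 2A^-6 - 2A^-2 + 2A^2 - A^6 + A^10; writhe +2
components 1, writhe +2 (10 crossings)
3-colorings: 3 of 3^10, det 11 — not tricolorable
note: w = +2 shifts under R1 moves; the (-A^3)^(-2) factor cancels that in V


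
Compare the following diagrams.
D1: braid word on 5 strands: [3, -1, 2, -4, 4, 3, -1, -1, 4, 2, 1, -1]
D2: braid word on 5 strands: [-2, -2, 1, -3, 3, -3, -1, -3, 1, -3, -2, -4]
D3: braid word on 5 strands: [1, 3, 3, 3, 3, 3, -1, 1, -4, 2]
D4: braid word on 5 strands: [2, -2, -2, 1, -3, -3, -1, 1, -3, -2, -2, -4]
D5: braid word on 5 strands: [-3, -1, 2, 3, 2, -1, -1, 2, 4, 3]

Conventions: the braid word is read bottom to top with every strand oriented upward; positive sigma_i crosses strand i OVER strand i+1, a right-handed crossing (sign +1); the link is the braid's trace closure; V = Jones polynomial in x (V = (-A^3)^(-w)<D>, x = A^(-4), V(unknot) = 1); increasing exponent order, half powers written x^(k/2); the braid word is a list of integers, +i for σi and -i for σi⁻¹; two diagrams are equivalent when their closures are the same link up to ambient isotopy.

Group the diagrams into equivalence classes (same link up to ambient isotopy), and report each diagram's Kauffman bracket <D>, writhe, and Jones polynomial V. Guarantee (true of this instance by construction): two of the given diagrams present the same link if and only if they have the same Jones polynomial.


classes: {D1, D5} | {D2, D4} | {D3}
V(D1) = -x^-3 + 2x^-2 - 2x^-1 + 3 - 2x + 2x^2 - x^3  [12 crossings, <D> = -A^-6 + 2A^-2 - 2A^2 + 3A^6 - 2A^10 + 2A^14 - A^18, w = +2]
V(D2) = x^-8 - 2x^-7 + x^-6 - 2x^-5 + 2x^-4 + x^-2  [12 crossings, <D> = A^-10 + 2A^-2 - 2A^2 + A^6 - 2A^10 + A^14, w = -6]
V(D3) = x^2 + x^4 - x^5 + x^6 - x^7  [10 crossings, <D> = -A^-10 + A^-6 - A^-2 + A^2 + A^10, w = +6]
D4 (bracket A^-10 + 2A^-2 - 2A^2 + A^6 - 2A^10 + A^14; 12 crossings at w = -6): V = x^-8 - 2x^-7 + x^-6 - 2x^-5 + 2x^-4 + x^-2
D5 (bracket -A^-6 + 2A^-2 - 2A^2 + 3A^6 - 2A^10 + 2A^14 - A^18; 10 crossings at w = +2): V = -x^-3 + 2x^-2 - 2x^-1 + 3 - 2x + 2x^2 - x^3
note: comparing 5 Jones polynomials yields 3 groups


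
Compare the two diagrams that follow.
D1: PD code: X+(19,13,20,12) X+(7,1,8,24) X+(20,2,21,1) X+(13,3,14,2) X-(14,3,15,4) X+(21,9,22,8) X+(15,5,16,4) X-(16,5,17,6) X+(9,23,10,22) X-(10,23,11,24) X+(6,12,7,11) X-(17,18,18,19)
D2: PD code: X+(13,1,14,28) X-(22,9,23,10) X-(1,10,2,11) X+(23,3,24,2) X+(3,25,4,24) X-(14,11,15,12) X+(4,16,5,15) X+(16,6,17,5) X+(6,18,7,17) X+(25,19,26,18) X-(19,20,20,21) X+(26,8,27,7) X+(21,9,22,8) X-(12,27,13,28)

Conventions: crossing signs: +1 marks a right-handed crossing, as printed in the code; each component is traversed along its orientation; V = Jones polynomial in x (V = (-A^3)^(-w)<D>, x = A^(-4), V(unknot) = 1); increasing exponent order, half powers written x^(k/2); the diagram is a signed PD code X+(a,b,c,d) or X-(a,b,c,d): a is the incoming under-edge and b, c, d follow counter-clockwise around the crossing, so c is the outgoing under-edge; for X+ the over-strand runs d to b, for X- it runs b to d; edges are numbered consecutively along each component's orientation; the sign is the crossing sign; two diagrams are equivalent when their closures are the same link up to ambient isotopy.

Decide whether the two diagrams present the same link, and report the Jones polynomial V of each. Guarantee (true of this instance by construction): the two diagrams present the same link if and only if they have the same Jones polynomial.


equivalent: no
V(D1) = x + x^3 - x^4  (w +4, c 12, <D> = -A^-4 + 1 + A^8)
D2 (bracket A^-20 - 2A^-16 + A^-12 - 2A^-8 + 2A^-4 + A^4; 14 crossings at w = +4): V = x^2 + 2x^4 - 2x^5 + x^6 - 2x^7 + x^8
why: comparing 2 Jones polynomials yields 2 groups


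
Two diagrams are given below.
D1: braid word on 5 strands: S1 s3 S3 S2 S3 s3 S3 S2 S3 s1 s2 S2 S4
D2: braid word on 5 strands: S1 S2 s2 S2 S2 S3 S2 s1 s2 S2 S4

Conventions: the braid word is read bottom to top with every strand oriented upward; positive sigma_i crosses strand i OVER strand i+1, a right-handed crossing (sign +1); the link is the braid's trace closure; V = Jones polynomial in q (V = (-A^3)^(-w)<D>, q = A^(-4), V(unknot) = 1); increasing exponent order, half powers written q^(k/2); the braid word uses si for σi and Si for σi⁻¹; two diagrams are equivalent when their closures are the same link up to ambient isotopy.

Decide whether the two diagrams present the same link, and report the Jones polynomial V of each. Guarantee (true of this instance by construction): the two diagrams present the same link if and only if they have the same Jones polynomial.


equivalent: yes
V(D1) = q^(-9/2) - q^(-5/2) - q^(-3/2) - q^(-1/2)  (w -5, c 13, <D> = A^-13 + A^-9 + A^-5 - A^3)
V(D2) = q^(-9/2) - q^(-5/2) - q^(-3/2) - q^(-1/2)  [11 crossings, <D> = A^-13 + A^-9 + A^-5 - A^3, w = -5]
key observation: from 13 to 11 crossings by R-moves: one link, two diagrams


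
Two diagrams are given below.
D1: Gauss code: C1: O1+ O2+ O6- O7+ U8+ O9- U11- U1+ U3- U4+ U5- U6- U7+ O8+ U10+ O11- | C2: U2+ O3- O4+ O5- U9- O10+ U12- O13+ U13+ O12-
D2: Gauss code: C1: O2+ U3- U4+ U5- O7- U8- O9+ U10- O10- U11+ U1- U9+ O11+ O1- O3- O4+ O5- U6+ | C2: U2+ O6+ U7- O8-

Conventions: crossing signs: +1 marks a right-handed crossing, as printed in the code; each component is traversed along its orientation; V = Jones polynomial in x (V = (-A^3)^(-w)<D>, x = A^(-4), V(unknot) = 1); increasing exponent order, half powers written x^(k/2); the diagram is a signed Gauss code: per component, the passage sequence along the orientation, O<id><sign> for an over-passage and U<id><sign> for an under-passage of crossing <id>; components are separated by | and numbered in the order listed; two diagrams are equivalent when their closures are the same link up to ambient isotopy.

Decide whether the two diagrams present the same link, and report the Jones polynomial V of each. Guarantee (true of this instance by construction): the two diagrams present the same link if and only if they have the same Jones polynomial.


equivalent: no
V(D1) = -x^(-3/2) + x^(-1/2) - 2x^(1/2) + x^(3/2) - 2x^(5/2) + x^(7/2)  (w +1, c 13, <D> = -A^-11 + 2A^-7 - A^-3 + 2A - A^5 + A^9)
V(D2) = x^(-7/2) - 2x^(-5/2) + x^(-3/2) - 2x^(-1/2) + x^(1/2) - x^(3/2)  [11 crossings, <D> = A^-9 - A^-5 + 2A^-1 - A^3 + 2A^7 - A^11, w = -1]
key observation: 2 classes among 2 diagrams; unequal V(x) rules out equality


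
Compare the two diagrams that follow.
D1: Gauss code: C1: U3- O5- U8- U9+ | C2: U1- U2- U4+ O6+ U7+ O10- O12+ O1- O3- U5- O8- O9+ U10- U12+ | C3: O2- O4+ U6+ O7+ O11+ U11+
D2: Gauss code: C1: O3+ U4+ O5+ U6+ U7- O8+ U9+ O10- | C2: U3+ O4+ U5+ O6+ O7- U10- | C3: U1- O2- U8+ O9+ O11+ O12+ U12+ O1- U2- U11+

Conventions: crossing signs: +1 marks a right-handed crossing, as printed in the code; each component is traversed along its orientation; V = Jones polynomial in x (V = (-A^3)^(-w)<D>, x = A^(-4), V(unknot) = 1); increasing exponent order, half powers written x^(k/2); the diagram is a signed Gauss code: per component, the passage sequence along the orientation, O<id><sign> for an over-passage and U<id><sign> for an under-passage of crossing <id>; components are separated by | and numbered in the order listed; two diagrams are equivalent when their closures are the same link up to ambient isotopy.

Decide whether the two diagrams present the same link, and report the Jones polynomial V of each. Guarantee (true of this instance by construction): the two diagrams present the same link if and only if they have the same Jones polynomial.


equivalent: no
D1 (bracket A^-8 + 2 + A^8; 12 crossings at w = 0): V = x^-2 + 2 + x^2
V(D2) = x + 2x^3 + x^5  [12 crossings, <D> = A^-8 + 2 + A^8, w = +4]
observation: 2 classes among 2 diagrams; unequal V(x) rules out equality


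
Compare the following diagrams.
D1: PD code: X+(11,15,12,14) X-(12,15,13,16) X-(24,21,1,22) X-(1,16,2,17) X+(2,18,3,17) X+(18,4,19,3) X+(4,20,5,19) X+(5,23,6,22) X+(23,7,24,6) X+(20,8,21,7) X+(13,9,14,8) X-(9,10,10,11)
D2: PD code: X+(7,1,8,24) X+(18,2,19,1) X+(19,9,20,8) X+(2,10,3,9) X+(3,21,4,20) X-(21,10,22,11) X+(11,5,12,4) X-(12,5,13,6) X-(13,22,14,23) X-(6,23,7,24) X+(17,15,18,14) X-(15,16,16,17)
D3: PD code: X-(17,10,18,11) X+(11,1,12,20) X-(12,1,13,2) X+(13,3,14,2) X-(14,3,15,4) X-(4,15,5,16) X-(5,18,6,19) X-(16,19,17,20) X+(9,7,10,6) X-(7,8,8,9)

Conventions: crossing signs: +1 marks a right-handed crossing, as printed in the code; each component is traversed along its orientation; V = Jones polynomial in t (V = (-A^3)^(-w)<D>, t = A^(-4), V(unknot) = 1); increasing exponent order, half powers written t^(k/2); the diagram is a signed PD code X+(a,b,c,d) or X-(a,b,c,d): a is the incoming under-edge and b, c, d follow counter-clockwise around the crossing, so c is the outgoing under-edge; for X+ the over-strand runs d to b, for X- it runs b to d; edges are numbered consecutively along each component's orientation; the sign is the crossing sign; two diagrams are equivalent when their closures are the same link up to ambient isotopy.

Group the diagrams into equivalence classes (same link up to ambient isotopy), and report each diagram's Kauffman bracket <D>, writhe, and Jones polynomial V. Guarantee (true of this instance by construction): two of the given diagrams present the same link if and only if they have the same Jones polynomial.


equivalence classes: {D1} | {D2} | {D3}
D1 (bracket -A^-12 + A^-8 - A^-4 + 2 - A^4 + A^8; 12 crossings at w = +4): V = t - t^2 + 2t^3 - t^4 + t^5 - t^6
V(D2) = 1  (w +2, c 12, <D> = A^6)
V(D3) = -t^-4 + t^-3 + t^-1  (w -4, c 10, <D> = A^-8 + 1 - A^4)
observation: V(t) takes 3 values over 3 diagrams, fixing the grouping


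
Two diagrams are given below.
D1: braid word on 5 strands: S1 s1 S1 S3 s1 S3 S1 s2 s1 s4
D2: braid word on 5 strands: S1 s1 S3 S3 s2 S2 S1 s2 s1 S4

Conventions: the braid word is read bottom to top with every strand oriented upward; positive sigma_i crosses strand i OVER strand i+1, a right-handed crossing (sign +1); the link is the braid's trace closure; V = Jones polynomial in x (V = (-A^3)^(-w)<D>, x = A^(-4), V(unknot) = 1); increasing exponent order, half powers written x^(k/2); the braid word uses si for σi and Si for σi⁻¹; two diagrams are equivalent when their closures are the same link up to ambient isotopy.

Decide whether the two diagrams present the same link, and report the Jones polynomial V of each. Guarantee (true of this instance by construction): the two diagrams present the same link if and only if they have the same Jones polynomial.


equivalent: yes
D1 (bracket 1 + A^4 + A^8 + A^12; 10 crossings at w = 0): V = x^-3 + x^-2 + x^-1 + 1
V(D2) = x^-3 + x^-2 + x^-1 + 1  [10 crossings, <D> = A^-6 + A^-2 + A^2 + A^6, w = -2]
observation: D2 (10 crossings) and D1 (10) are Markov-related braid presentations


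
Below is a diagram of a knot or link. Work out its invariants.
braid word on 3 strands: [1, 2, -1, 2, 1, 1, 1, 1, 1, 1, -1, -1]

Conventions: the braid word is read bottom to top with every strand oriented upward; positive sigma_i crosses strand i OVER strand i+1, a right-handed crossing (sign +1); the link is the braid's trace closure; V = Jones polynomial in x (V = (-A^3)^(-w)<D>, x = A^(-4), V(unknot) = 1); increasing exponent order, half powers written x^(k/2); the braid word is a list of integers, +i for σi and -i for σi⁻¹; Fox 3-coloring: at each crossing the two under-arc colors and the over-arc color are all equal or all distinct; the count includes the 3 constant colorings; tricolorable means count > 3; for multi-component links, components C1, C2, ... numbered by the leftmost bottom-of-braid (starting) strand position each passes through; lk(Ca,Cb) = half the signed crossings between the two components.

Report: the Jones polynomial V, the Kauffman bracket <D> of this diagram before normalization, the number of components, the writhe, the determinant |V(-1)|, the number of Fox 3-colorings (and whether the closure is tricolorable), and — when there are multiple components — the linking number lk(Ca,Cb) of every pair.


V(x) = x^2 - x^3 + 2x^4 - 2x^5 + 3x^6 - 2x^7 + x^8 - x^9
bracket: -A^-18 + A^-14 - 2A^-10 + 3A^-6 - 2A^-2 + 2A^2 - A^6 + A^10, w = +6
1 component, writhe +6, over 12 crossings
det 13, colorings 3 of 3^12 — not tricolorable
observation: |V(-1)| = 13: so not tricolorable, since 3 does not divide 13


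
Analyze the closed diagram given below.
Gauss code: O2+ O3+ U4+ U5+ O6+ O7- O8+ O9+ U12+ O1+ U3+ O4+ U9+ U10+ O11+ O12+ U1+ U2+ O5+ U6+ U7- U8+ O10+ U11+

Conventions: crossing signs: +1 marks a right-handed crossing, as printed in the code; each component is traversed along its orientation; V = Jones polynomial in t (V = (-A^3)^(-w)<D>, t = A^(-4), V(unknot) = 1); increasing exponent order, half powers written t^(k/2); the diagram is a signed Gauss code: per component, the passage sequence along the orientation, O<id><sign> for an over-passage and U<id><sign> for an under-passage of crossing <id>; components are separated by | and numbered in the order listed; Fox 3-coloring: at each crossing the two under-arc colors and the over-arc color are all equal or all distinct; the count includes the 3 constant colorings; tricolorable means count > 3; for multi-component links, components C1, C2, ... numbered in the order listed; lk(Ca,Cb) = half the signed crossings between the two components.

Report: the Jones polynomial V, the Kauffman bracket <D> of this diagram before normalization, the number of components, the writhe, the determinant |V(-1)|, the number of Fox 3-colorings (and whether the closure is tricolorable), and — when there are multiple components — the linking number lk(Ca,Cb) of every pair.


V(t) = t^4 + t^6 - t^10
bracket: -A^-10 + A^6 + A^14, w = +10
1 component, writhe +10, over 12 crossings
det 1, colorings 3 of 3^12 — not tricolorable
observation: w = +10 shifts under R1 moves; the (-A^3)^(-10) factor cancels that in V


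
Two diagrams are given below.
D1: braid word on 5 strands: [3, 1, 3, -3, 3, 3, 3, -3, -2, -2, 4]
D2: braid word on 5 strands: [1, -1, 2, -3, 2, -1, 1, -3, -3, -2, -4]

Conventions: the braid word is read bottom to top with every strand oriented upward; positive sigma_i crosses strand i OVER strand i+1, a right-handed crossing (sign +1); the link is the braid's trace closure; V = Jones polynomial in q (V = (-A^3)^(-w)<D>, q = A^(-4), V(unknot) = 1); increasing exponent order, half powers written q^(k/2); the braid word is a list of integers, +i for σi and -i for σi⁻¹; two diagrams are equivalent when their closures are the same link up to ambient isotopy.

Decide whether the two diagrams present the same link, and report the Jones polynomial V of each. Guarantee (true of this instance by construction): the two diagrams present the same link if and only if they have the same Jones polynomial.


equivalent: no
D1 (bracket -A^-5 + A^-1 - A^3 + 2A^7 + A^15; 11 crossings at w = +3): V = -q^(-3/2) - 2q^(1/2) + q^(3/2) - q^(5/2) + q^(7/2)
D2 (bracket A^-7 + A^-3 + A - A^9; 11 crossings at w = -3): V = q^(-9/2) - q^(-5/2) - q^(-3/2) - q^(-1/2)
key observation: 2 classes among 2 diagrams; unequal V(q) rules out equality


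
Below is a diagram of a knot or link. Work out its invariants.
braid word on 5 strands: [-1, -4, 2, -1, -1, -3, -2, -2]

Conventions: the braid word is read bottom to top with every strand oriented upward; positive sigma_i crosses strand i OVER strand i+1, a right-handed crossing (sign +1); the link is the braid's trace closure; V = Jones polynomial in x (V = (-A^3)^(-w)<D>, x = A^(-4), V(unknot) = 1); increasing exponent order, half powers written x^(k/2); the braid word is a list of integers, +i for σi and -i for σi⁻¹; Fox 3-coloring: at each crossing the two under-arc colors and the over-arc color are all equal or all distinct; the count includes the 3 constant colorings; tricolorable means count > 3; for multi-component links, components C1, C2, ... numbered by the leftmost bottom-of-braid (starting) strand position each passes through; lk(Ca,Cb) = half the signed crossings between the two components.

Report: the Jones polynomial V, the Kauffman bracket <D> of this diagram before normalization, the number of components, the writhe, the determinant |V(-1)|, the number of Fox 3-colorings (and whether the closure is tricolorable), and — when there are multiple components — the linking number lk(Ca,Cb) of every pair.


V(x) = -x^-6 + x^-5 - x^-4 + 2x^-3 - x^-2 + x^-1
bracket: A^-14 - A^-10 + 2A^-6 - A^-2 + A^2 - A^6, w = -6
1 component, writhe -6, over 8 crossings
det 7, colorings 3 of 3^8 — not tricolorable
observation: the span of V is 5, forcing >= 5 crossings in any diagram


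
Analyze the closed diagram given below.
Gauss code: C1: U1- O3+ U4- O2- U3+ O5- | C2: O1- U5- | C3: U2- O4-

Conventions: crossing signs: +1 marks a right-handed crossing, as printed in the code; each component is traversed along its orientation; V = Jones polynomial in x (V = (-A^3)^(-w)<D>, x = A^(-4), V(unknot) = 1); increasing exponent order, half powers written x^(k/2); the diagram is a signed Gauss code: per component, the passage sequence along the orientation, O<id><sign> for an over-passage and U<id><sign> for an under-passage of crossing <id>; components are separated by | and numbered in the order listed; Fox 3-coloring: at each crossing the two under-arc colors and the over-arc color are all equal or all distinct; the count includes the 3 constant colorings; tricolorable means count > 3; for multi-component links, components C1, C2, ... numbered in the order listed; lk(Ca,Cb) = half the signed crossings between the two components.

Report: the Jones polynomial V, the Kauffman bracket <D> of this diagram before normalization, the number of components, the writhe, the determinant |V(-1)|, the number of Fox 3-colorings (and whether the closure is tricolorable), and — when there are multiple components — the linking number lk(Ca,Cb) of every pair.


V = x^-5 + 2x^-3 + x^-1
<D> = -A^-5 - 2A^3 - A^11 (w = -3)
3 components over 5 crossings, w = -3
lk(C1,C2): -1
lk(C1,C3) = -1
linking number lk(C2,C3) = 0
3 Fox colorings among 3^5, |V(-1)| = 4: not tricolorable
why: the span of V is 4, within the link bound 5 + 3 - 1


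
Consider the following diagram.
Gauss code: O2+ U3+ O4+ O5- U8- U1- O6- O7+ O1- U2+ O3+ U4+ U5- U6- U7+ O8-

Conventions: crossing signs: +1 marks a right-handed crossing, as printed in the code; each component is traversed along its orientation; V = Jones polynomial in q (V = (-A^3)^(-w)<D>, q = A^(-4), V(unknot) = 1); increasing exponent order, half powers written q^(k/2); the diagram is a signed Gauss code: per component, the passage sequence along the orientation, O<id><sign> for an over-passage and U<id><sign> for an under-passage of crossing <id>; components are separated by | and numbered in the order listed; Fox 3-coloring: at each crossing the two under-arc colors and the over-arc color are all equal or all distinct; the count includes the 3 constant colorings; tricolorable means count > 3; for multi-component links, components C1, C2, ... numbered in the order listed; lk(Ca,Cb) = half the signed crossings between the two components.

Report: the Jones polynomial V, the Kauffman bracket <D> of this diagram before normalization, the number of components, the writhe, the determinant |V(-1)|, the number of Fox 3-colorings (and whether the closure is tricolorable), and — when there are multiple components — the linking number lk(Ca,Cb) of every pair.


V = 1
<D> = 1 (w = 0)
1 component over 8 crossings, w = 0
3 Fox colorings among 3^8, |V(-1)| = 1: not tricolorable
why: w = 0 shifts under R1 moves; the (-A^3)^(0) factor cancels that in V


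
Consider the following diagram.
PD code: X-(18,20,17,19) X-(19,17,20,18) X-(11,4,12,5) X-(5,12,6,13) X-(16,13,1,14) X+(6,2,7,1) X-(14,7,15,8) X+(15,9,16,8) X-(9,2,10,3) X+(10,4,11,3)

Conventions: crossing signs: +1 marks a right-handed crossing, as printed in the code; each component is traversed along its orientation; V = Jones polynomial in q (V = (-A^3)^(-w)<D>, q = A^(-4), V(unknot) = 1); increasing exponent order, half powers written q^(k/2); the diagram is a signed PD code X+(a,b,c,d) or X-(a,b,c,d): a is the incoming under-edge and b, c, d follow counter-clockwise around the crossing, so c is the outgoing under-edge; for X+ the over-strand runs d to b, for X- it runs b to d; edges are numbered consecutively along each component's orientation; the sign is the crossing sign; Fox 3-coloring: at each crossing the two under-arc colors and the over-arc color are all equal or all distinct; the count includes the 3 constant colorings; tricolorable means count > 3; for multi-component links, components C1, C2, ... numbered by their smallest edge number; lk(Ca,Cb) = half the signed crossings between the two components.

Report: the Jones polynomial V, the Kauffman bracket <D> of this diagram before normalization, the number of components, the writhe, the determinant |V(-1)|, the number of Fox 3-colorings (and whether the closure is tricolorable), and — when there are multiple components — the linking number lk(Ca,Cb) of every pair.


V = q^-3 + q^-2 + q^-1 + 1
<D> = A^-12 + A^-8 + A^-4 + 1 (w = -4)
3 components over 10 crossings, w = -4
lk(C1,C2): 0
lk(C1,C3) = 0
linking number lk(C2,C3) = -1
9 Fox colorings among 3^10, |V(-1)| = 0: tricolorable
why: the 3 component pairs carry total linking -1


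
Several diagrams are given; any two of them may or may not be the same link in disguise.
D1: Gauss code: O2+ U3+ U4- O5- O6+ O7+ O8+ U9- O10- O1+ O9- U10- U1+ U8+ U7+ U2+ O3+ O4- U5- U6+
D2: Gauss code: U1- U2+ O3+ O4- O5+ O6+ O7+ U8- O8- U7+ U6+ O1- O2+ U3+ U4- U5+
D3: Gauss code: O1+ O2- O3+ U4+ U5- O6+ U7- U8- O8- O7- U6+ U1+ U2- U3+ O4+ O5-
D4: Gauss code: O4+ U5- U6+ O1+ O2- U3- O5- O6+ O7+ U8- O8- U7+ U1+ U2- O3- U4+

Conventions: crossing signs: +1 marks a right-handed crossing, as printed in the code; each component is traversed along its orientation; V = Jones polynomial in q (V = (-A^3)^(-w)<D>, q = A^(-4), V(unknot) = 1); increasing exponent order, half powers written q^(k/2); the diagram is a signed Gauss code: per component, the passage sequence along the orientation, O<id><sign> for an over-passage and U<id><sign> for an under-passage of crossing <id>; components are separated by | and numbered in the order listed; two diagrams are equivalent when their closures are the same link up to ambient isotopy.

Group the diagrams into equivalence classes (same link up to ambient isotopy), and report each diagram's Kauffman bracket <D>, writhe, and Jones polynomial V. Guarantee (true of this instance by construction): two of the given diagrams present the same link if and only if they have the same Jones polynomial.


equivalence classes: {D1, D2, D3, D4}
D1 (bracket A^6; 10 crossings at w = +2): V = 1
D2 (bracket A^6; 8 crossings at w = +2): V = 1
D3 (bracket 1; 8 crossings at w = 0): V = 1
V(D4) = 1  (w 0, c 8, <D> = 1)
key observation: all 4 diagrams share one V(q), hence one class


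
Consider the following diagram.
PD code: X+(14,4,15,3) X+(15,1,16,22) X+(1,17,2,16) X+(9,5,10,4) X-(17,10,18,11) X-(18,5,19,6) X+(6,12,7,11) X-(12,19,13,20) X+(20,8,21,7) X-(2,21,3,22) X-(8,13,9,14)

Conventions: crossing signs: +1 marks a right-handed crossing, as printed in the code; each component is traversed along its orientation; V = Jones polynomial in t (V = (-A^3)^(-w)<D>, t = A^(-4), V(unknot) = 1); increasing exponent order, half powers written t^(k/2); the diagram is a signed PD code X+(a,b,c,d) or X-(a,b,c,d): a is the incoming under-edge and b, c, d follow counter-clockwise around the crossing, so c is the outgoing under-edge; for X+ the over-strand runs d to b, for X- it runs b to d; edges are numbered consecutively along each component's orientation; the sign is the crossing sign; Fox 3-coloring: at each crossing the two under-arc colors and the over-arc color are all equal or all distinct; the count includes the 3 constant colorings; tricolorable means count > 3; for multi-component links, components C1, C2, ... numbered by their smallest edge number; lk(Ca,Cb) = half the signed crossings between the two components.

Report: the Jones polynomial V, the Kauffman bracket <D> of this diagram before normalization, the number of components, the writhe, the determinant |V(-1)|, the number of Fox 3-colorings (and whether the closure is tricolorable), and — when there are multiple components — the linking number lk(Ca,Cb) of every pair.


V = t^-2 - 2t^-1 + 3 - 3t + 3t^2 - 2t^3 + 2t^4 - t^5
<D> = A^-17 - 2A^-13 + 2A^-9 - 3A^-5 + 3A^-1 - 3A^3 + 2A^7 - A^11 (w = +1)
1 component over 11 crossings, w = +1
3 Fox colorings among 3^11, |V(-1)| = 17: not tricolorable
why: V spans 7 powers of t: at least 7 crossings in any diagram


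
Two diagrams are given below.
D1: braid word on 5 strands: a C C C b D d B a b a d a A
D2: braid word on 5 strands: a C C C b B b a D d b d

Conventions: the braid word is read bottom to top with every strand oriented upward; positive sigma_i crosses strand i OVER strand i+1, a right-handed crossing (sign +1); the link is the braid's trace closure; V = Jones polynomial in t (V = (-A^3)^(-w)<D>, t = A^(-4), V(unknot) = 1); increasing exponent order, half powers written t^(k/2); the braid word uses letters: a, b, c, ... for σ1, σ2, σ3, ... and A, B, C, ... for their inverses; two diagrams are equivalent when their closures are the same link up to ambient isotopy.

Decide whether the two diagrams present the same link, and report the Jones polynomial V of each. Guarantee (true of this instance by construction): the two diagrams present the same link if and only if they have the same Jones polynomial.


same link: yes
V(D1) = -t^-3 + t^-2 - t^-1 + 3 - t + t^2 - t^3  [14 crossings, <D> = -A^-6 + A^-2 - A^2 + 3A^6 - A^10 + A^14 - A^18, w = +2]
D2 (bracket -A^-6 + A^-2 - A^2 + 3A^6 - A^10 + A^14 - A^18; 12 crossings at w = +2): V = -t^-3 + t^-2 - t^-1 + 3 - t + t^2 - t^3
note: from 14 to 12 crossings by R-moves: one link, two diagrams


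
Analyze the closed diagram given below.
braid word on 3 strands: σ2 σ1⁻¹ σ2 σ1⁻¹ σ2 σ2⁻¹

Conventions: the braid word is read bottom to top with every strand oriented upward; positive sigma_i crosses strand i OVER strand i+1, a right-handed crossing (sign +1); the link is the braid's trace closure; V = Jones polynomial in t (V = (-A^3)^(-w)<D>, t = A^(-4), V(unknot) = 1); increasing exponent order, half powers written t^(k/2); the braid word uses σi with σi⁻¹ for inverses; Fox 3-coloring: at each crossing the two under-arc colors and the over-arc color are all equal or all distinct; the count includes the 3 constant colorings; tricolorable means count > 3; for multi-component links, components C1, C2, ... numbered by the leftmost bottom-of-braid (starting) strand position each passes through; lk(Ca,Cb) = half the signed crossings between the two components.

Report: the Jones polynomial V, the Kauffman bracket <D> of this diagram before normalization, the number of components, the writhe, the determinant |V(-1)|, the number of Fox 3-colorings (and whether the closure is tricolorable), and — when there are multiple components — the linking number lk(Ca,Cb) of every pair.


V(t) = t^-2 - t^-1 + 1 - t + t^2
bracket: A^-8 - A^-4 + 1 - A^4 + A^8, w = 0
1 component, writhe 0, over 6 crossings
det 5, colorings 3 of 3^6 — not tricolorable
observation: |V(-1)| = 5: so not tricolorable, since 3 does not divide 5


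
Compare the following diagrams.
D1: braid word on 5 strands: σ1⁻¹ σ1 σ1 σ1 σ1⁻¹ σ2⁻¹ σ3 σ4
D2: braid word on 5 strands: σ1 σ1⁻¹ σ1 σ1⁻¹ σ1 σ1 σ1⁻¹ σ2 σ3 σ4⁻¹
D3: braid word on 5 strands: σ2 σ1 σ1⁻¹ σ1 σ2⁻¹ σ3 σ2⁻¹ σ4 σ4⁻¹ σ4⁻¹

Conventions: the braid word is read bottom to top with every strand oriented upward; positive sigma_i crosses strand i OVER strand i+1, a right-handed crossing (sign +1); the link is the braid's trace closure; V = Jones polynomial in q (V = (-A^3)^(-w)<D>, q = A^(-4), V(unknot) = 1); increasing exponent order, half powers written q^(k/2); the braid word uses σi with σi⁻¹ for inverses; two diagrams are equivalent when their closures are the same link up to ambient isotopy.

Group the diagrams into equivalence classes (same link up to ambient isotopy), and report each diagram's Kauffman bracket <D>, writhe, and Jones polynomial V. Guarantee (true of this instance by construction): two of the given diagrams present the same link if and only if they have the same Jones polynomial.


equivalence classes: {D1, D2, D3}
D1 (bracket A^6; 8 crossings at w = +2): V = 1
D2 (bracket A^6; 10 crossings at w = +2): V = 1
V(D3) = 1  (w 0, c 10, <D> = 1)
observation: one V(q) for all 3 diagrams — one class (guaranteed)


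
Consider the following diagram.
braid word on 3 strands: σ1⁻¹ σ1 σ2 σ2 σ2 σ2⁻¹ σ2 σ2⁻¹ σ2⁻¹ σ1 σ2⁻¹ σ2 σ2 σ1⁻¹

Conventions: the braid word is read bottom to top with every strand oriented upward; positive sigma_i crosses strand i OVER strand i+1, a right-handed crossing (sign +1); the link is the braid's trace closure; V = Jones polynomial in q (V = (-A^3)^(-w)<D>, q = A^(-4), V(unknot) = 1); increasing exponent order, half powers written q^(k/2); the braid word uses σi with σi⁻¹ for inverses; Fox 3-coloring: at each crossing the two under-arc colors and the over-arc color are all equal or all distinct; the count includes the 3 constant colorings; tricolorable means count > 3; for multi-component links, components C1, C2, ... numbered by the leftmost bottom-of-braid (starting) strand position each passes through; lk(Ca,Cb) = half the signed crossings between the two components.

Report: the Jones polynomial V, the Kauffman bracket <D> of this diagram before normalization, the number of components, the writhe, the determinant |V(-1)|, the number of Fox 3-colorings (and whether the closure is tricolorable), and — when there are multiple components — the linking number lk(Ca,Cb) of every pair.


Jones polynomial: V(q) = 1
<D> = A^6; writhe +2
components 1, writhe +2 (14 crossings)
3-colorings: 3 of 3^14, det 1 — not tricolorable
note: w = +2 shifts under R1 moves; the (-A^3)^(-2) factor cancels that in V
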